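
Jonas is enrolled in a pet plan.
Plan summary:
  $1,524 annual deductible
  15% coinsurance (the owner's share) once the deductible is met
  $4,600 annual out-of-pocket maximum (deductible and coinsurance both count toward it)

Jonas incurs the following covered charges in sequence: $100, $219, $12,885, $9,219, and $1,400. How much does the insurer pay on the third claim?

$9,928

#1 ($100): entire amount goes to the deductible. Owner pays $100; OOP now $100. Insurer: $100 − $100 = $0.
#2 ($219): fully absorbed by the deductible. Cost to owner: $219. OOP to date $319. Insurer: $219 − $219 = $0.
#3 ($12,885): deductible takes $1,205, $11,680 remains; owner's 15% is $1,752. Owner pays $2,957; OOP now $3,276. Plan pays $12,885 − $2,957 = $9,928.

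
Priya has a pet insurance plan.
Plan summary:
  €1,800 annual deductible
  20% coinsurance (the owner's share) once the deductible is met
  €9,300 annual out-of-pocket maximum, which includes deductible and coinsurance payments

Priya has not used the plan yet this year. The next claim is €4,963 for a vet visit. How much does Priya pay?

The full €1,800 deductible is still open; €1,800 of this bill applies to it.
After the €1,800 deductible portion, €4,963 − €1,800 = €3,163 is subject to coinsurance.
Coinsurance: €3,163 × 20% = €632.60.
So the owner owes €1,800 + €632.60 = €2,432.60 before any cap.
Total out-of-pocket so far would be €0 + €2,432.60 = €2,432.60, below the €9,300 cap — no reduction.

€2,432.60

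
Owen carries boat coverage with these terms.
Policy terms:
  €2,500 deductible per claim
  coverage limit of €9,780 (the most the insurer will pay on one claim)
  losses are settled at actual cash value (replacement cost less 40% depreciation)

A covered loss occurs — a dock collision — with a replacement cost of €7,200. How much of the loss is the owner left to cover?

€5,380

Depreciate 40%: the covered value is €7,200 × 0.6 = €4,320.
Subtract the deductible: €4,320 − €2,500 = €1,820.
€1,820 is within the €9,780 limit, so the insurer pays €1,820.
Owner's share is the uncovered remainder: €7,200 − €1,820 = €5,380.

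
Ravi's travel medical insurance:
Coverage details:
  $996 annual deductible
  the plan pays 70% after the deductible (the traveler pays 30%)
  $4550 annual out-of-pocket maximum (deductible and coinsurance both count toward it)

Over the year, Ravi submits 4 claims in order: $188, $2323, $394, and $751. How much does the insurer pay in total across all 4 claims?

$1862

Claim 1 ($188): entire amount goes to the deductible. Traveler pays $188; OOP now $188. Plan pays $188 − $188 = $0.
Claim 2 ($2323): $808 finishes the deductible; $1515 goes to coinsurance; traveler's 30% is $454.50. Cost to traveler: $1262.50. OOP to date $1450.50. Plan pays $2323 − $1262.50 = $1060.50.
Claim 3 ($394): deductible met; 30% of $394 = $118.20. Traveler pays $118.20; OOP now $1568.70. Insurer: $394 − $118.20 = $275.80.
Claim 4 ($751): deductible met; 30% of $751 = $225.30. Traveler owes $225.30 (running OOP $1794). Plan pays $751 − $225.30 = $525.70.
Insurer total: $0 + $1060.50 + $275.80 + $525.70 = $1862.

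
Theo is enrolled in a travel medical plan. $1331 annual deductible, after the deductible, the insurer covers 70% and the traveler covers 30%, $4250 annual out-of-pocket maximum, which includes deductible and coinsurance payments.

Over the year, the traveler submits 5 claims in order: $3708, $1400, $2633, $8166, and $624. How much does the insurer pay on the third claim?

$1843.10

Claim 1 ($3708): $1331 finishes the deductible; $2377 goes to coinsurance; 30% of $2377 = $713.10. Cost to traveler: $2044.10. OOP to date $2044.10. Plan pays $3708 − $2044.10 = $1663.90.
Claim 2 ($1400): deductible already satisfied, so traveler's share is 30% × $1400 = $420. Traveler pays $420; OOP now $2464.10. Plan pays $1400 − $420 = $980.
Claim 3 ($2633): deductible met; 30% of $2633 = $789.90. Traveler owes $789.90 (running OOP $3254). Plan pays $2633 − $789.90 = $1843.10.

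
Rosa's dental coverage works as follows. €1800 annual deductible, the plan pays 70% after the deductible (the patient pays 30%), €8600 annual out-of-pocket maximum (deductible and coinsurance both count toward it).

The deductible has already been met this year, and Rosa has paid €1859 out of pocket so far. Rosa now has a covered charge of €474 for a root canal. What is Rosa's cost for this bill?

With the deductible met, the entire €474 is subject to coinsurance.
Patient's 30% share of €474 is €142.20.
Total out-of-pocket so far would be €1859 + €142.20 = €2001.20, below the €8600 cap — no reduction.

€142.20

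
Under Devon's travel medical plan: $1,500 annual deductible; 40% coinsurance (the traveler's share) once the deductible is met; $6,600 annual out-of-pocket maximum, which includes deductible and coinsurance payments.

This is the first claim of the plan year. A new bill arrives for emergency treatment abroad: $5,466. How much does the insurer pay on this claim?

$2,379.60

Nothing has been paid toward the $1,500 deductible, so the first $1,500 of this charge is applied there.
That leaves $5,466 − $1,500 = $3,966 for coinsurance.
Traveler's 40% share of $3,966 is $1,586.40.
That puts the traveler's cost at $1,500 + $1,586.40 = $3,086.40 before any cap.
Cumulative spending $0 + $3,086.40 = $3,086.40 stays under the $6,600 maximum.
The plan picks up $5,466 − $3,086.40 = $2,379.60.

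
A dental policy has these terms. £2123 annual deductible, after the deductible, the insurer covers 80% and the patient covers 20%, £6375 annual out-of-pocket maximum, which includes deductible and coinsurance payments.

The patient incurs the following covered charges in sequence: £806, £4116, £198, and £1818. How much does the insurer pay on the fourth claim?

£1454.40

Bill 1, £806: entire amount goes to the deductible. Patient owes £806 (running OOP £806). Plan pays £806 − £806 = £0.
Bill 2, £4116: £1317 to deductible, leaving £2799; patient's 20% is £559.80. Patient pays £1876.80; OOP now £2682.80. Insurer: £4116 − £1876.80 = £2239.20.
Bill 3, £198: deductible already satisfied, so patient's share is 20% × £198 = £39.60. Cost to patient: £39.60. OOP to date £2722.40. Plan pays £198 − £39.60 = £158.40.
Bill 4, £1818: 20% coinsurance on £1818 = £363.60. Patient pays £363.60; OOP now £3086. Insurer: £1818 − £363.60 = £1454.40.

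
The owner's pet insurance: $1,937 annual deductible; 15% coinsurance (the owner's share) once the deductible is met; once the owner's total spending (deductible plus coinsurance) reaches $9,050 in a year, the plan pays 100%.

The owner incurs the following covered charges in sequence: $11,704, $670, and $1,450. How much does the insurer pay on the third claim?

$1,232.50

Claim 1 — $11,704: $1,937 finishes the deductible; $9,767 goes to coinsurance; owner's 15% is $1,465.05. Owner owes $3,402.05 (running OOP $3,402.05). Insurer: $11,704 − $3,402.05 = $8,301.95.
Claim 2 — $670: deductible already satisfied, so owner's share is 15% × $670 = $100.50. Owner pays $100.50; OOP now $3,502.55. Plan pays $670 − $100.50 = $569.50.
Claim 3 — $1,450: deductible met; 15% of $1,450 = $217.50. Owner owes $217.50 (running OOP $3,720.05). Insurer: $1,450 − $217.50 = $1,232.50.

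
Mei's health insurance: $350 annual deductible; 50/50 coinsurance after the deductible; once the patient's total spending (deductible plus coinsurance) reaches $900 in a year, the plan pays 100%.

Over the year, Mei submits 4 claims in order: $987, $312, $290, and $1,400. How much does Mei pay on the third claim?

Claim 1 — $987: $350 finishes the deductible; $637 goes to coinsurance; 50% of $637 = $318.50. Patient owes $668.50 (running OOP $668.50).
Claim 2 — $312: deductible met; 50% of $312 = $156. Cost to patient: $156. OOP to date $824.50.
Claim 3 — $290: deductible met; 50% of $290 = $145. That would push OOP to $969.50, over the $900 cap, so patient pays $900 − $824.50 = $75.50.

$75.50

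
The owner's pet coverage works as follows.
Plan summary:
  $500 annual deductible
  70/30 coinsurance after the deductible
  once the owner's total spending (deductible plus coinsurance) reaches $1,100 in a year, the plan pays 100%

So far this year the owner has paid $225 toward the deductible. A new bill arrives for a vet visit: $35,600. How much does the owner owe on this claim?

$225 of the $500 deductible is already met, leaving $275.
That leaves $35,600 − $275 = $35,325 for coinsurance.
Owner's 30% share of $35,325 is $10,597.50.
So the owner owes $275 + $10,597.50 = $10,872.50 before any cap.
That would bring total out-of-pocket to $11,097.50, past the $1,100 cap. The owner is capped at $1,100 − $225 = $875 on this claim.

$875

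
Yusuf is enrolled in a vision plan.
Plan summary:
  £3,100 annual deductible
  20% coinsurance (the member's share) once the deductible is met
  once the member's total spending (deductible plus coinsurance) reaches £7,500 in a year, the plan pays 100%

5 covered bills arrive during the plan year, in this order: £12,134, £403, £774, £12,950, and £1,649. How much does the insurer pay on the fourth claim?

Claim 1 — £12,134: deductible takes £3,100, £9,034 remains; member's 20% is £1,806.80. Member pays £4,906.80; OOP now £4,906.80. Plan pays £12,134 − £4,906.80 = £7,227.20.
Claim 2 — £403: deductible already satisfied, so member's share is 20% × £403 = £80.60. Cost to member: £80.60. OOP to date £4,987.40. Insurer: £403 − £80.60 = £322.40.
Claim 3 — £774: deductible already satisfied, so member's share is 20% × £774 = £154.80. Member owes £154.80 (running OOP £5,142.20). Insurer: £774 − £154.80 = £619.20.
Claim 4 — £12,950: deductible already satisfied, so member's share is 20% × £12,950 = £2,590. That would push OOP to £7,732.20, over the £7,500 cap, so member pays £7,500 − £5,142.20 = £2,357.80. Insurer: £12,950 − £2,357.80 = £10,592.20.

£10,592.20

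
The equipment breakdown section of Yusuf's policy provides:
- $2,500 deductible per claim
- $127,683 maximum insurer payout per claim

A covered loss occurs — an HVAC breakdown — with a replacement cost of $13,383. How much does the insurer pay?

$10,883

After the deductible, $13,383 − $2,500 = $10,883 remains.
$10,883 ≤ $127,683, so the limit doesn't bind; insurer pays $10,883.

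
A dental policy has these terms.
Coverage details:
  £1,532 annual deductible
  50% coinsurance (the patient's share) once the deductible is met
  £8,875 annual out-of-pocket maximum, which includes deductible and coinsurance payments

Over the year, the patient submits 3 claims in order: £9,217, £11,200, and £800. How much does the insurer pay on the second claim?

£7,699.50

Bill 1, £9,217: £1,532 to deductible, leaving £7,685; coinsurance £7,685 × 50% = £3,842.50. Patient owes £5,374.50 (running OOP £5,374.50). Insurer: £9,217 − £5,374.50 = £3,842.50.
Bill 2, £11,200: deductible already satisfied, so patient's share is 50% × £11,200 = £5,600. OOP would hit £10,974.50 > £8,875, so the cap limits the patient to £8,875 − £5,374.50 = £3,500.50. Insurer: £11,200 − £3,500.50 = £7,699.50.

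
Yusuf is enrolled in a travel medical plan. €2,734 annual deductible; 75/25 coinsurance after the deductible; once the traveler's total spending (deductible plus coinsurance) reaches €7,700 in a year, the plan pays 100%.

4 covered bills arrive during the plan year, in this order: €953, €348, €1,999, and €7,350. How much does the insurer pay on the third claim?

Claim 1 (€953): fully absorbed by the deductible. Traveler pays €953; OOP now €953. Insurer: €953 − €953 = €0.
Claim 2 (€348): entire amount goes to the deductible. Traveler pays €348; OOP now €1,301. Insurer: €348 − €348 = €0.
Claim 3 (€1,999): €1,433 to deductible, leaving €566; traveler's 25% is €141.50. Cost to traveler: €1,574.50. OOP to date €2,875.50. Plan pays €1,999 − €1,574.50 = €424.50.

€424.50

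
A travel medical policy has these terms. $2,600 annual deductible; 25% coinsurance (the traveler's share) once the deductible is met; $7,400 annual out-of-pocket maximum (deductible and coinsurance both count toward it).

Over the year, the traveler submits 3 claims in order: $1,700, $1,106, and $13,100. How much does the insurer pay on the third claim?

Claim 1 — $1,700: fully absorbed by the deductible. Traveler pays $1,700; OOP now $1,700. Insurer: $1,700 − $1,700 = $0.
Claim 2 — $1,106: $900 to deductible, leaving $206; coinsurance $206 × 25% = $51.50. Traveler pays $951.50; OOP now $2,651.50. Insurer: $1,106 − $951.50 = $154.50.
Claim 3 — $13,100: 25% coinsurance on $13,100 = $3,275. Traveler owes $3,275 (running OOP $5,926.50). Insurer: $13,100 − $3,275 = $9,825.

$9,825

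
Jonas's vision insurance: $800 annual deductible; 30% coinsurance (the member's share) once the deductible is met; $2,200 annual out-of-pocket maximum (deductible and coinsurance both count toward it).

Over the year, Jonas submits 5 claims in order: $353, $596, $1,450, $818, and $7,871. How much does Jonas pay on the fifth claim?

#1 ($353): all of it applies to the deductible. Member owes $353 (running OOP $353).
#2 ($596): $447 finishes the deductible; $149 goes to coinsurance; coinsurance $149 × 30% = $44.70. Member owes $491.70 (running OOP $844.70).
#3 ($1,450): 30% coinsurance on $1,450 = $435. Member pays $435; OOP now $1,279.70.
#4 ($818): 30% coinsurance on $818 = $245.40. Member owes $245.40 (running OOP $1,525.10).
#5 ($7,871): deductible met; 30% of $7,871 = $2,361.30. That would push OOP to $3,886.40, over the $2,200 cap, so member pays $2,200 − $1,525.10 = $674.90.

$674.90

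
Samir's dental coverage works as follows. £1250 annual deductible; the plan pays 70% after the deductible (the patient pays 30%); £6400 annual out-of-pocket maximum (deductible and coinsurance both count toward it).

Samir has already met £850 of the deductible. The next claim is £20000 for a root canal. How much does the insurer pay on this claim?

£14450

£850 of the £1250 deductible is already met, leaving £400.
That leaves £20000 − £400 = £19600 for coinsurance.
Patient's 30% share of £19600 is £5880.
So the patient owes £400 + £5880 = £6280 before any cap.
That would bring total out-of-pocket to £7130, past the £6400 cap. The patient is capped at £6400 − £850 = £5550 on this claim.
Insurer pays the balance: £20000 − £5550 = £14450.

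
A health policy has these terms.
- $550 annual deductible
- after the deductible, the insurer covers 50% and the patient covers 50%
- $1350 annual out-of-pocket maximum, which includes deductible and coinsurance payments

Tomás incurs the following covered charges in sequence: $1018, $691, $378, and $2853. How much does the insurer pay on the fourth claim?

$2821.50

Claim 1 ($1018): $550 finishes the deductible; $468 goes to coinsurance; coinsurance $468 × 50% = $234. Cost to patient: $784. OOP to date $784. Insurer: $1018 − $784 = $234.
Claim 2 ($691): 50% coinsurance on $691 = $345.50. Patient owes $345.50 (running OOP $1129.50). Insurer: $691 − $345.50 = $345.50.
Claim 3 ($378): deductible met; 50% of $378 = $189. Patient owes $189 (running OOP $1318.50). Plan pays $378 − $189 = $189.
Claim 4 ($2853): deductible met; 50% of $2853 = $1426.50. Adding that to $1318.50 gives $2745, past the $1350 cap; patient pays only $1350 − $1318.50 = $31.50. Insurer: $2853 − $31.50 = $2821.50.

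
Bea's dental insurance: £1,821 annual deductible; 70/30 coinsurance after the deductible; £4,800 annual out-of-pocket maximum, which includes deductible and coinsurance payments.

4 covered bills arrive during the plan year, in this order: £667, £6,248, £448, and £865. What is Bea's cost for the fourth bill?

£259.50

Bill 1, £667: entire amount goes to the deductible. Patient owes £667 (running OOP £667).
Bill 2, £6,248: £1,154 to deductible, leaving £5,094; coinsurance £5,094 × 30% = £1,528.20. Cost to patient: £2,682.20. OOP to date £3,349.20.
Bill 3, £448: deductible met; 30% of £448 = £134.40. Cost to patient: £134.40. OOP to date £3,483.60.
Bill 4, £865: deductible met; 30% of £865 = £259.50. Patient pays £259.50; OOP now £3,743.10.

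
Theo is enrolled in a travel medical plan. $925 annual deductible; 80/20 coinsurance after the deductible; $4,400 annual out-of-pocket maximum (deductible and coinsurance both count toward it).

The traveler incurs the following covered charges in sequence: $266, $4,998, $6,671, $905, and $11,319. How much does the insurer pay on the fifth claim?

$10,227

Claim 1 ($266): entire amount goes to the deductible. Cost to traveler: $266. OOP to date $266. Insurer: $266 − $266 = $0.
Claim 2 ($4,998): deductible takes $659, $4,339 remains; coinsurance $4,339 × 20% = $867.80. Traveler pays $1,526.80; OOP now $1,792.80. Insurer: $4,998 − $1,526.80 = $3,471.20.
Claim 3 ($6,671): deductible already satisfied, so traveler's share is 20% × $6,671 = $1,334.20. Traveler pays $1,334.20; OOP now $3,127. Insurer: $6,671 − $1,334.20 = $5,336.80.
Claim 4 ($905): 20% coinsurance on $905 = $181. Cost to traveler: $181. OOP to date $3,308. Plan pays $905 − $181 = $724.
Claim 5 ($11,319): 20% coinsurance on $11,319 = $2,263.80. OOP would hit $5,571.80 > $4,400, so the cap limits the traveler to $4,400 − $3,308 = $1,092. Insurer: $11,319 − $1,092 = $10,227.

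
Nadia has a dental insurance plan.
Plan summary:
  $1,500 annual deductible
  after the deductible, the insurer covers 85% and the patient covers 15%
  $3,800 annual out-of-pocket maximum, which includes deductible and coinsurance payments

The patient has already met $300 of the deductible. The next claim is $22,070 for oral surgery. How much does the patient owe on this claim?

$3,500

Remaining deductible: $1,500 − $300 = $1,200.
After the $1,200 deductible portion, $22,070 − $1,200 = $20,870 is subject to coinsurance.
Patient's 15% share of $20,870 is $3,130.50.
Patient responsibility before any cap: $1,200 + $3,130.50 = $4,330.50.
That would bring total out-of-pocket to $4,630.50, past the $3,800 cap. The patient is capped at $3,800 − $300 = $3,500 on this claim.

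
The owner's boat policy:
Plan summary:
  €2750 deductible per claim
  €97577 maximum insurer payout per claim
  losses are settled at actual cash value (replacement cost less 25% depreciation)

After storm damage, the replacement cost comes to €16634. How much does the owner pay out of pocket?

At 25% depreciation, ACV = €16634 − €4158.50 = €12475.50.
Less the €2750 deductible: €12475.50 − €2750 = €9725.50.
That's under the €97577 cap, so the insurer reimburses the full €9725.50.
Owner's share is the uncovered remainder: €16634 − €9725.50 = €6908.50.

€6908.50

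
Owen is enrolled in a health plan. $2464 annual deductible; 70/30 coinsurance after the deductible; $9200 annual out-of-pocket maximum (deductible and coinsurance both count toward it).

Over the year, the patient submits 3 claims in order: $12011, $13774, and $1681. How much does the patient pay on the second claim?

$3871.90

#1 ($12011): deductible takes $2464, $9547 remains; coinsurance $9547 × 30% = $2864.10. Patient pays $5328.10; OOP now $5328.10.
#2 ($13774): 30% coinsurance on $13774 = $4132.20. Adding that to $5328.10 gives $9460.30, past the $9200 cap; patient pays only $9200 − $5328.10 = $3871.90.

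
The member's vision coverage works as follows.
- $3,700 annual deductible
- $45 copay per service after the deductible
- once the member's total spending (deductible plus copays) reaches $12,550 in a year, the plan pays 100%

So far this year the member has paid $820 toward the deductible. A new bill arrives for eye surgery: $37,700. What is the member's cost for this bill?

$820 of the $3,700 deductible is already met, leaving $2,880.
That leaves $37,700 − $2,880 = $34,820 for the copay.
Copay on this service: $45.
Member responsibility before any cap: $2,880 + $45 = $2,925.
Year-to-date out-of-pocket becomes $820 + $2,925 = $3,745, still under the $12,550 maximum, so no cap applies.

$2,925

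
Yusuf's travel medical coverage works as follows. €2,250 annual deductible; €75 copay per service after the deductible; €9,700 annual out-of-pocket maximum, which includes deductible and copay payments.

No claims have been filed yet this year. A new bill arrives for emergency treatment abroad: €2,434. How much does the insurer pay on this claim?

€109

The full €2,250 deductible is still open; €2,250 of this bill applies to it.
After the €2,250 deductible portion, €2,434 − €2,250 = €184 is subject to the copay.
Copay on this service: €75.
That puts the traveler's cost at €2,250 + €75 = €2,325 before any cap.
Total out-of-pocket so far would be €0 + €2,325 = €2,325, below the €9,700 cap — no reduction.
The insurer covers the remainder: €2,434 − €2,325 = €109.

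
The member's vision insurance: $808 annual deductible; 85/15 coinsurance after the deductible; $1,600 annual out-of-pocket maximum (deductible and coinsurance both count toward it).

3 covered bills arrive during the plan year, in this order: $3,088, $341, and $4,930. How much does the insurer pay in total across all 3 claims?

$6,759

Claim 1 — $3,088: $808 to deductible, leaving $2,280; coinsurance $2,280 × 15% = $342. Cost to member: $1,150. OOP to date $1,150. Insurer: $3,088 − $1,150 = $1,938.
Claim 2 — $341: 15% coinsurance on $341 = $51.15. Member pays $51.15; OOP now $1,201.15. Plan pays $341 − $51.15 = $289.85.
Claim 3 — $4,930: 15% coinsurance on $4,930 = $739.50. OOP would hit $1,940.65 > $1,600, so the cap limits the member to $1,600 − $1,201.15 = $398.85. Plan pays $4,930 − $398.85 = $4,531.15.
Insurer total: $1,938 + $289.85 + $4,531.15 = $6,759.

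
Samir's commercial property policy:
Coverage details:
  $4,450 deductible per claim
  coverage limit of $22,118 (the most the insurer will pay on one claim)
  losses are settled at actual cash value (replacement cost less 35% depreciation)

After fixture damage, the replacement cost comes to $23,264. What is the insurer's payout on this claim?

Depreciate 35%: the covered value is $23,264 × 0.65 = $15,121.60.
Less the $4,450 deductible: $15,121.60 − $4,450 = $10,671.60.
$10,671.60 is within the $22,118 limit, so the insurer pays $10,671.60.

$10,671.60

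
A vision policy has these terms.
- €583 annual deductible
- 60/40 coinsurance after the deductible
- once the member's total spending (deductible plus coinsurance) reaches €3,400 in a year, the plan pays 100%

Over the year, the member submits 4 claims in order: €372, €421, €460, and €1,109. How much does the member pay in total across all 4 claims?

#1 (€372): entire amount goes to the deductible. Cost to member: €372. OOP to date €372.
#2 (€421): €211 finishes the deductible; €210 goes to coinsurance; member's 40% is €84. Member owes €295 (running OOP €667).
#3 (€460): deductible already satisfied, so member's share is 40% × €460 = €184. Member pays €184; OOP now €851.
#4 (€1,109): deductible met; 40% of €1,109 = €443.60. Member pays €443.60; OOP now €1,294.60.
Total paid by the member: €372 + €295 + €184 + €443.60 = €1,294.60.

€1,294.60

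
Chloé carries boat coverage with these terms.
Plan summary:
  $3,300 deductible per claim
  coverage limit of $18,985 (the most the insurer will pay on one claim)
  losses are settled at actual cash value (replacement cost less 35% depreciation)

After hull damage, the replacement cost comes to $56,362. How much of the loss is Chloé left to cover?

$37,377

Actual cash value after 35% depreciation: $56,362 × 65% = $36,635.30.
Less the $3,300 deductible: $36,635.30 − $3,300 = $33,335.30.
Since $33,335.30 > $18,985, the payout is capped at $18,985.
The owner bears the rest of the original loss: $56,362 − $18,985 = $37,377.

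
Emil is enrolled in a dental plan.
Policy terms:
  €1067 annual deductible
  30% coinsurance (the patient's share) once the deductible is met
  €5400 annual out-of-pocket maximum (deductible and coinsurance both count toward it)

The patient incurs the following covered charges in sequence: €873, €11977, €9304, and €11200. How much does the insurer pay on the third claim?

€8505.90

Claim 1 (€873): all of it applies to the deductible. Patient owes €873 (running OOP €873). Plan pays €873 − €873 = €0.
Claim 2 (€11977): deductible takes €194, €11783 remains; patient's 30% is €3534.90. Patient pays €3728.90; OOP now €4601.90. Plan pays €11977 − €3728.90 = €8248.10.
Claim 3 (€9304): deductible already satisfied, so patient's share is 30% × €9304 = €2791.20. That would push OOP to €7393.10, over the €5400 cap, so patient pays €5400 − €4601.90 = €798.10. Plan pays €9304 − €798.10 = €8505.90.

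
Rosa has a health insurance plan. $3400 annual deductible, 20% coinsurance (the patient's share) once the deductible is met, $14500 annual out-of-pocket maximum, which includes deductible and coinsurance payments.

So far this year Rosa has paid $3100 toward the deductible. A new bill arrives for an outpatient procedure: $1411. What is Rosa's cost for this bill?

Remaining deductible: $3400 − $3100 = $300.
After the $300 deductible portion, $1411 − $300 = $1111 is subject to coinsurance.
Patient's 20% share of $1111 is $222.20.
Patient responsibility before any cap: $300 + $222.20 = $522.20.
Total out-of-pocket so far would be $3100 + $522.20 = $3622.20, below the $14500 cap — no reduction.

$522.20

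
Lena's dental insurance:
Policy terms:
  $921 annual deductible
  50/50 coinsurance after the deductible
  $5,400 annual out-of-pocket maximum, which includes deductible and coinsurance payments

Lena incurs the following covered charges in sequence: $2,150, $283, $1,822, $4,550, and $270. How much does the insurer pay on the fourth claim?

$2,275

Bill 1, $2,150: $921 finishes the deductible; $1,229 goes to coinsurance; 50% of $1,229 = $614.50. Cost to patient: $1,535.50. OOP to date $1,535.50. Insurer: $2,150 − $1,535.50 = $614.50.
Bill 2, $283: deductible met; 50% of $283 = $141.50. Patient owes $141.50 (running OOP $1,677). Plan pays $283 − $141.50 = $141.50.
Bill 3, $1,822: deductible already satisfied, so patient's share is 50% × $1,822 = $911. Cost to patient: $911. OOP to date $2,588. Plan pays $1,822 − $911 = $911.
Bill 4, $4,550: deductible met; 50% of $4,550 = $2,275. Cost to patient: $2,275. OOP to date $4,863. Insurer: $4,550 − $2,275 = $2,275.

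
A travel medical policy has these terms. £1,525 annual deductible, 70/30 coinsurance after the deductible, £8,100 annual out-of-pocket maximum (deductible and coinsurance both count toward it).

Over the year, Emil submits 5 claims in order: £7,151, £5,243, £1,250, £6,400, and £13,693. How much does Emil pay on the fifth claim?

£1,019.30

Bill 1, £7,151: deductible takes £1,525, £5,626 remains; coinsurance £5,626 × 30% = £1,687.80. Cost to traveler: £3,212.80. OOP to date £3,212.80.
Bill 2, £5,243: deductible met; 30% of £5,243 = £1,572.90. Traveler owes £1,572.90 (running OOP £4,785.70).
Bill 3, £1,250: deductible met; 30% of £1,250 = £375. Traveler owes £375 (running OOP £5,160.70).
Bill 4, £6,400: 30% coinsurance on £6,400 = £1,920. Cost to traveler: £1,920. OOP to date £7,080.70.
Bill 5, £13,693: deductible already satisfied, so traveler's share is 30% × £13,693 = £4,107.90. OOP would hit £11,188.60 > £8,100, so the cap limits the traveler to £8,100 − £7,080.70 = £1,019.30.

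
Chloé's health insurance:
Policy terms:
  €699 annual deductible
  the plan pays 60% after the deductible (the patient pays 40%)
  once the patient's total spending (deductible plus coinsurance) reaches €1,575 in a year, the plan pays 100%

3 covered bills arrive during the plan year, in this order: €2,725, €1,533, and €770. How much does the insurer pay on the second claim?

Bill 1, €2,725: deductible takes €699, €2,026 remains; coinsurance €2,026 × 40% = €810.40. Cost to patient: €1,509.40. OOP to date €1,509.40. Insurer: €2,725 − €1,509.40 = €1,215.60.
Bill 2, €1,533: deductible met; 40% of €1,533 = €613.20. Adding that to €1,509.40 gives €2,122.60, past the €1,575 cap; patient pays only €1,575 − €1,509.40 = €65.60. Plan pays €1,533 − €65.60 = €1,467.40.

€1,467.40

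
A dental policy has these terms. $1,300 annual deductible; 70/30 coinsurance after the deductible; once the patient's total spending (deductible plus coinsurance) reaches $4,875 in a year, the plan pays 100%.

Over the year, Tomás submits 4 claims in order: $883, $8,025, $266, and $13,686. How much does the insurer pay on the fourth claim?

Bill 1, $883: fully absorbed by the deductible. Cost to patient: $883. OOP to date $883. Insurer: $883 − $883 = $0.
Bill 2, $8,025: $417 to deductible, leaving $7,608; patient's 30% is $2,282.40. Cost to patient: $2,699.40. OOP to date $3,582.40. Insurer: $8,025 − $2,699.40 = $5,325.60.
Bill 3, $266: 30% coinsurance on $266 = $79.80. Patient owes $79.80 (running OOP $3,662.20). Plan pays $266 − $79.80 = $186.20.
Bill 4, $13,686: deductible met; 30% of $13,686 = $4,105.80. That would push OOP to $7,768, over the $4,875 cap, so patient pays $4,875 − $3,662.20 = $1,212.80. Insurer: $13,686 − $1,212.80 = $12,473.20.

$12,473.20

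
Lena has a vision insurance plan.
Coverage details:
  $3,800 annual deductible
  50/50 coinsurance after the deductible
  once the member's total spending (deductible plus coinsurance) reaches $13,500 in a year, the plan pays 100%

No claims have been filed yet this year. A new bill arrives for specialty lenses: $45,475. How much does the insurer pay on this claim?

The full $3,800 deductible is still open; $3,800 of this bill applies to it.
The remaining $41,675 (= $45,475 − $3,800) moves to coinsurance.
50% of $41,675 = $20,837.50 falls to the member.
Member responsibility before any cap: $3,800 + $20,837.50 = $24,637.50.
That would bring total out-of-pocket to $24,637.50, past the $13,500 cap. The member is capped at $13,500 − $0 = $13,500 on this claim.
The plan picks up $45,475 − $13,500 = $31,975.

$31,975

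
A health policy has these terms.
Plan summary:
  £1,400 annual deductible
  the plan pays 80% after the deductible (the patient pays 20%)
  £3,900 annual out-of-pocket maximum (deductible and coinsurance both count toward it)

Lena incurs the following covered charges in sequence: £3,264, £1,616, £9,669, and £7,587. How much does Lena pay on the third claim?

Bill 1, £3,264: deductible takes £1,400, £1,864 remains; patient's 20% is £372.80. Patient owes £1,772.80 (running OOP £1,772.80).
Bill 2, £1,616: deductible already satisfied, so patient's share is 20% × £1,616 = £323.20. Cost to patient: £323.20. OOP to date £2,096.
Bill 3, £9,669: 20% coinsurance on £9,669 = £1,933.80. OOP would hit £4,029.80 > £3,900, so the cap limits the patient to £3,900 − £2,096 = £1,804.

£1,804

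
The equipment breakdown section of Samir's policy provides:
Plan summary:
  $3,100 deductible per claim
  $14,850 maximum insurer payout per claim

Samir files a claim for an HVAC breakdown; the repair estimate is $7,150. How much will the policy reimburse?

$4,050

Subtract the deductible: $7,150 − $3,100 = $4,050.
$4,050 ≤ $14,850, so the limit doesn't bind; insurer pays $4,050.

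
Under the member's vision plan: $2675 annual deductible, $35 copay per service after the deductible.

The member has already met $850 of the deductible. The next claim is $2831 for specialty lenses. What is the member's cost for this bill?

$1860

Remaining deductible: $2675 − $850 = $1825.
That leaves $2831 − $1825 = $1006 for the copay.
Copay on this service: $35.
Member responsibility: $1825 + $35 = $1860.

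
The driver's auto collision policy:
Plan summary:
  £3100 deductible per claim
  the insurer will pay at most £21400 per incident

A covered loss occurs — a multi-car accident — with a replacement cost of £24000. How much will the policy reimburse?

£20900

After the deductible, £24000 − £3100 = £20900 remains.
£20900 is within the £21400 limit, so the insurer pays £20900.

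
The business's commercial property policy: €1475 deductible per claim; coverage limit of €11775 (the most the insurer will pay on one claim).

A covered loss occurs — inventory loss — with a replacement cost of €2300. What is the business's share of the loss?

€1475

After the deductible, €2300 − €1475 = €825 remains.
That's under the €11775 cap, so the insurer reimburses the full €825.
The business bears the rest of the original loss: €2300 − €825 = €1475.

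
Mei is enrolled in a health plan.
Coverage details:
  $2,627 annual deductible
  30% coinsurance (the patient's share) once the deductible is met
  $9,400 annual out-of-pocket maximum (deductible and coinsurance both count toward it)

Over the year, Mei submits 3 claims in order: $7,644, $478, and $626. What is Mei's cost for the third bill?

Bill 1, $7,644: deductible takes $2,627, $5,017 remains; patient's 30% is $1,505.10. Patient owes $4,132.10 (running OOP $4,132.10).
Bill 2, $478: deductible met; 30% of $478 = $143.40. Cost to patient: $143.40. OOP to date $4,275.50.
Bill 3, $626: deductible already satisfied, so patient's share is 30% × $626 = $187.80. Patient pays $187.80; OOP now $4,463.30.

$187.80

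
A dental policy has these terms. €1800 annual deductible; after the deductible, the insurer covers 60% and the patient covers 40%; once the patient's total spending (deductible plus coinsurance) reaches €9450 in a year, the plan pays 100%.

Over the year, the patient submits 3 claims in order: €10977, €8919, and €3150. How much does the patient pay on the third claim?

Claim 1 — €10977: deductible takes €1800, €9177 remains; coinsurance €9177 × 40% = €3670.80. Cost to patient: €5470.80. OOP to date €5470.80.
Claim 2 — €8919: deductible already satisfied, so patient's share is 40% × €8919 = €3567.60. Patient pays €3567.60; OOP now €9038.40.
Claim 3 — €3150: 40% coinsurance on €3150 = €1260. OOP would hit €10298.40 > €9450, so the cap limits the patient to €9450 − €9038.40 = €411.60.

€411.60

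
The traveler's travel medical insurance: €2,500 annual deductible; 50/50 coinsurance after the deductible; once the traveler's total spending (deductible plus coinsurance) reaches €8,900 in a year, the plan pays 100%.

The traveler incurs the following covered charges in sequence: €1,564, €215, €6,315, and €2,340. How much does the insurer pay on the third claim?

€2,797

Claim 1 (€1,564): all of it applies to the deductible. Traveler pays €1,564; OOP now €1,564. Plan pays €1,564 − €1,564 = €0.
Claim 2 (€215): entire amount goes to the deductible. Traveler owes €215 (running OOP €1,779). Insurer: €215 − €215 = €0.
Claim 3 (€6,315): €721 to deductible, leaving €5,594; traveler's 50% is €2,797. Traveler pays €3,518; OOP now €5,297. Insurer: €6,315 − €3,518 = €2,797.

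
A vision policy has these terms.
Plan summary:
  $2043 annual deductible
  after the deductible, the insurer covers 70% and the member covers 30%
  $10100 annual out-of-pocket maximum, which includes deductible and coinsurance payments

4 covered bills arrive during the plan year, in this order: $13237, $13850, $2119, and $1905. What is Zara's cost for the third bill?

Bill 1, $13237: deductible takes $2043, $11194 remains; 30% of $11194 = $3358.20. Member owes $5401.20 (running OOP $5401.20).
Bill 2, $13850: 30% coinsurance on $13850 = $4155. Member owes $4155 (running OOP $9556.20).
Bill 3, $2119: 30% coinsurance on $2119 = $635.70. That would push OOP to $10191.90, over the $10100 cap, so member pays $10100 − $9556.20 = $543.80.

$543.80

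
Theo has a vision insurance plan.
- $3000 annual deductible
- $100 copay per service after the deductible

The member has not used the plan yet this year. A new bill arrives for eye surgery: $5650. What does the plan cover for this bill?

Nothing has been paid toward the $3000 deductible, so the first $3000 of this charge is applied there.
That leaves $5650 − $3000 = $2650 for the copay.
Copay on this service: $100.
So the member owes $3000 + $100 = $3100.
Insurer pays the balance: $5650 − $3100 = $2550.

$2550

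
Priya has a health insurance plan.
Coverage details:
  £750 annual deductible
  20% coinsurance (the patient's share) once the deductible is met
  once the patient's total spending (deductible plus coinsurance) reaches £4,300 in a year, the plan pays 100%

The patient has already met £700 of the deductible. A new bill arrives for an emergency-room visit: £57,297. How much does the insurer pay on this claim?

£53,697

£700 of the £750 deductible is already met, leaving £50.
After the £50 deductible portion, £57,297 − £50 = £57,247 is subject to coinsurance.
Patient's 20% share of £57,247 is £11,449.40.
That puts the patient's cost at £50 + £11,449.40 = £11,499.40 before any cap.
Year-to-date out-of-pocket would reach £700 + £11,499.40 = £12,199.40, above the £4,300 maximum, so the patient pays only £4,300 − £700 = £3,600.
The plan picks up £57,297 − £3,600 = £53,697.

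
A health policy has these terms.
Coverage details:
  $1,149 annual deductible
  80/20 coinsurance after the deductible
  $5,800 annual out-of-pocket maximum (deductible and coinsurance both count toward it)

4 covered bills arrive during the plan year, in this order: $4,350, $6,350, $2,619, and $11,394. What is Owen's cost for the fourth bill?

Claim 1 ($4,350): deductible takes $1,149, $3,201 remains; 20% of $3,201 = $640.20. Cost to patient: $1,789.20. OOP to date $1,789.20.
Claim 2 ($6,350): deductible met; 20% of $6,350 = $1,270. Patient owes $1,270 (running OOP $3,059.20).
Claim 3 ($2,619): deductible met; 20% of $2,619 = $523.80. Patient owes $523.80 (running OOP $3,583).
Claim 4 ($11,394): deductible already satisfied, so patient's share is 20% × $11,394 = $2,278.80. Adding that to $3,583 gives $5,861.80, past the $5,800 cap; patient pays only $5,800 − $3,583 = $2,217.

$2,217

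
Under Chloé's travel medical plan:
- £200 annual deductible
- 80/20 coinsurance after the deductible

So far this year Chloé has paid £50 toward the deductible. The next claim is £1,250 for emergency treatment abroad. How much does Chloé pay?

Deductible still to meet: £200 − £50 = £150.
That leaves £1,250 − £150 = £1,100 for coinsurance.
20% of £1,100 = £220 falls to the traveler.
So the traveler owes £150 + £220 = £370.

£370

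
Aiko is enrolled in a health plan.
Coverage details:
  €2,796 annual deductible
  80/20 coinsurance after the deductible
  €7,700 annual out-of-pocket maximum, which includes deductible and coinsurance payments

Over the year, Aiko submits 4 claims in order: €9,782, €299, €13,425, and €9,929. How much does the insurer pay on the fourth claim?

€9,167

Claim 1 (€9,782): €2,796 to deductible, leaving €6,986; patient's 20% is €1,397.20. Cost to patient: €4,193.20. OOP to date €4,193.20. Insurer: €9,782 − €4,193.20 = €5,588.80.
Claim 2 (€299): deductible already satisfied, so patient's share is 20% × €299 = €59.80. Cost to patient: €59.80. OOP to date €4,253. Insurer: €299 − €59.80 = €239.20.
Claim 3 (€13,425): 20% coinsurance on €13,425 = €2,685. Cost to patient: €2,685. OOP to date €6,938. Insurer: €13,425 − €2,685 = €10,740.
Claim 4 (€9,929): deductible met; 20% of €9,929 = €1,985.80. Adding that to €6,938 gives €8,923.80, past the €7,700 cap; patient pays only €7,700 − €6,938 = €762. Plan pays €9,929 − €762 = €9,167.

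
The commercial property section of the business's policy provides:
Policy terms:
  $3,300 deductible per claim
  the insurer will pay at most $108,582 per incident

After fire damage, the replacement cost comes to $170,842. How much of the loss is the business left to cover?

$62,260

Less the $3,300 deductible: $170,842 − $3,300 = $167,542.
$167,542 exceeds the $108,582 limit, so the insurer pays the limit: $108,582.
Out of pocket: $170,842 − $108,582 = $62,260.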